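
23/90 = 23/90  =  0.26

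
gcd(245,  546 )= 7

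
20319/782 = 20319/782=25.98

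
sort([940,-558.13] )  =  [-558.13,940]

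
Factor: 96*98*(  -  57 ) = -2^6*3^2 * 7^2*19^1 = - 536256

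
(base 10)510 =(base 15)240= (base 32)FU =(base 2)111111110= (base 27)io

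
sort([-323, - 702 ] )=[ - 702, - 323]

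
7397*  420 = 3106740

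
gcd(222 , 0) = 222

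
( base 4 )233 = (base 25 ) 1M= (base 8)57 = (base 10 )47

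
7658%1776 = 554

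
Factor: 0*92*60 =0  =  0^1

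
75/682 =75/682 = 0.11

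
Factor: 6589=11^1*599^1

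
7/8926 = 7/8926= 0.00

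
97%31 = 4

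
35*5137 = 179795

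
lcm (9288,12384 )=37152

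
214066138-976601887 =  - 762535749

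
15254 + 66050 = 81304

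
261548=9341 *28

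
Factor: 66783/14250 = 2^( - 1 )*5^(-3)*19^( - 1)*113^1*197^1=22261/4750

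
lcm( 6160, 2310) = 18480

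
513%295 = 218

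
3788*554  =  2098552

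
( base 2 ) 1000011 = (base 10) 67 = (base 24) 2j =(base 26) 2F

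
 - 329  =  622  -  951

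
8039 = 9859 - 1820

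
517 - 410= 107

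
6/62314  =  3/31157=0.00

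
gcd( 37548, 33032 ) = 4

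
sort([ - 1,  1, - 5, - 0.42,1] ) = [ - 5,-1, - 0.42, 1,1] 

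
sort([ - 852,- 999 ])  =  [-999, - 852 ]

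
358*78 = 27924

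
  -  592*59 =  - 34928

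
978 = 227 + 751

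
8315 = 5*1663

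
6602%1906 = 884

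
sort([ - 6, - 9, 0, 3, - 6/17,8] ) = [- 9,  -  6,- 6/17,0,  3,  8 ]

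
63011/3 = 63011/3 = 21003.67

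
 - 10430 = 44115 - 54545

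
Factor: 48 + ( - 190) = - 2^1*71^1 =- 142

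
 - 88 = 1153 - 1241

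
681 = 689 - 8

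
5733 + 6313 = 12046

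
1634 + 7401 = 9035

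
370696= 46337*8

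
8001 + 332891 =340892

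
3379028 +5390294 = 8769322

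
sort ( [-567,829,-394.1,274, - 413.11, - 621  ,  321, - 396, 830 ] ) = [ - 621, - 567, - 413.11,-396,-394.1,274 , 321, 829,830 ] 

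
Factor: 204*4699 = 958596 = 2^2 * 3^1*17^1*37^1*127^1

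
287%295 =287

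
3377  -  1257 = 2120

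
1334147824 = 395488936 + 938658888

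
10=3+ 7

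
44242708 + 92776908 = 137019616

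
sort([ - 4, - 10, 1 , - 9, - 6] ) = [ - 10, - 9, - 6, - 4 , 1 ]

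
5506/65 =5506/65= 84.71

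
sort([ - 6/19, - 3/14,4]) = [ - 6/19, - 3/14, 4 ]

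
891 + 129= 1020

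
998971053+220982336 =1219953389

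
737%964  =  737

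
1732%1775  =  1732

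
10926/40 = 273 + 3/20= 273.15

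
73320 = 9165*8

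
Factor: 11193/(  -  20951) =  - 3^1*13^1 * 73^( - 1 ) = -  39/73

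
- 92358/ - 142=46179/71 =650.41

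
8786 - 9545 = - 759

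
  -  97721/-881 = 110 + 811/881 = 110.92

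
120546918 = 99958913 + 20588005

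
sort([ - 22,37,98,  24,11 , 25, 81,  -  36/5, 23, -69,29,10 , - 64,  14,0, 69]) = [ - 69, - 64, - 22 , - 36/5,0,10,11 , 14,23,24,25, 29, 37, 69,81,98]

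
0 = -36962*0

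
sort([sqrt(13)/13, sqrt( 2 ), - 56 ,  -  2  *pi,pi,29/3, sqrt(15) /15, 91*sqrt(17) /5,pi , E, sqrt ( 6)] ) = [ - 56 , - 2*pi, sqrt(15)/15, sqrt( 13)/13,sqrt( 2 ),  sqrt( 6),  E,pi, pi , 29/3,  91 * sqrt (17 )/5]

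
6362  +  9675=16037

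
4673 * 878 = 4102894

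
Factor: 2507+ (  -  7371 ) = - 4864 =- 2^8*19^1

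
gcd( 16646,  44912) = 14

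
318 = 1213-895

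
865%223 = 196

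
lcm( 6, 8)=24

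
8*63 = 504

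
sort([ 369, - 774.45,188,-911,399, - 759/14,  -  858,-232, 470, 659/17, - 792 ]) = [-911,  -  858,  -  792, - 774.45,  -  232, - 759/14,659/17 , 188,369, 399,  470]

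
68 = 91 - 23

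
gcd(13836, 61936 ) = 4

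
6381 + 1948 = 8329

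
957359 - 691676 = 265683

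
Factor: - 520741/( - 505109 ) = 533/517 = 11^(- 1 )*13^1*41^1*47^( - 1)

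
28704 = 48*598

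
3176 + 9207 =12383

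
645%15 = 0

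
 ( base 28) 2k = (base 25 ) 31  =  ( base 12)64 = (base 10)76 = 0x4C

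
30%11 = 8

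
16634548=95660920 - 79026372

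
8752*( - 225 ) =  - 1969200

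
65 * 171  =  11115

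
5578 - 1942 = 3636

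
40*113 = 4520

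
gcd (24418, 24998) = 58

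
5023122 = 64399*78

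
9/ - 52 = -1 + 43/52 = - 0.17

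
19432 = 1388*14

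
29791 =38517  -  8726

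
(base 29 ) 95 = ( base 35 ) 7l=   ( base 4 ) 10022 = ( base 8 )412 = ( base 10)266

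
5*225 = 1125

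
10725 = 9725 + 1000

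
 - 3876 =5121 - 8997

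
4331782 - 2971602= 1360180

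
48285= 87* 555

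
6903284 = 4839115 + 2064169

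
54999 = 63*873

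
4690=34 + 4656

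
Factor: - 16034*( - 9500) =2^3*5^3 * 19^1*8017^1 = 152323000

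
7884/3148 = 2 +397/787 = 2.50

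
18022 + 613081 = 631103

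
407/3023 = 407/3023 = 0.13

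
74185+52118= 126303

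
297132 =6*49522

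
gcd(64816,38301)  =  1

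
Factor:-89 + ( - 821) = - 2^1*5^1*7^1*13^1 = - 910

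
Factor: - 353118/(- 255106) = 3^1*257^1 * 557^(-1) = 771/557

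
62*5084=315208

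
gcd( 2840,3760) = 40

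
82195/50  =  16439/10  =  1643.90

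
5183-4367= 816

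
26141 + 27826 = 53967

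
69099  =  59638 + 9461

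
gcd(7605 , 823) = 1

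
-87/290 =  - 3/10 = - 0.30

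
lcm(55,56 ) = 3080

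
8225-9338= -1113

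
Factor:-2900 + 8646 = 5746 = 2^1*13^2*17^1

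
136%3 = 1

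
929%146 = 53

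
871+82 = 953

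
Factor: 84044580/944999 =2^2*3^1*5^1*11^ ( - 1 ) * 61^1*22963^1*85909^(-1 )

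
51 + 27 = 78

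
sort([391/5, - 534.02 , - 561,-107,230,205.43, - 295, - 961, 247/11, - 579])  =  [ - 961, - 579, - 561, - 534.02, - 295,-107, 247/11, 391/5 , 205.43, 230] 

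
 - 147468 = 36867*( - 4 )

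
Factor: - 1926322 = -2^1*227^1  *4243^1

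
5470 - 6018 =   -  548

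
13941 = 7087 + 6854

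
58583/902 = 58583/902 = 64.95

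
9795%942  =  375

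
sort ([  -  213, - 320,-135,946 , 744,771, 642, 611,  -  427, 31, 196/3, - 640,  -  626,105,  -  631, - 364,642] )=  [ -640 , - 631, - 626,-427 , - 364, - 320, - 213, - 135,31,196/3, 105,611 , 642,642,744,771,946 ]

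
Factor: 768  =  2^8*3^1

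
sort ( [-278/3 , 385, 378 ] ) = [ - 278/3, 378,385]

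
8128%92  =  32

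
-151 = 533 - 684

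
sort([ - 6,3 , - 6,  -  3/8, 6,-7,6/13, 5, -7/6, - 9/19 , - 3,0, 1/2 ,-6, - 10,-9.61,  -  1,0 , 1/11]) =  [ - 10, - 9.61, -7, -6, - 6, - 6, - 3, - 7/6,-1,-9/19, - 3/8 , 0,0,1/11,  6/13,1/2, 3,  5, 6]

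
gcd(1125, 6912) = 9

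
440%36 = 8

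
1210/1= 1210 = 1210.00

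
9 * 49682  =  447138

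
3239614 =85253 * 38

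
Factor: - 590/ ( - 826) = 5/7 = 5^1 * 7^(-1)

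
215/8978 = 215/8978   =  0.02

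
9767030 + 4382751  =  14149781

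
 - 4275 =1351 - 5626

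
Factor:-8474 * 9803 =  - 83070622 =-2^1*19^1 * 223^1*9803^1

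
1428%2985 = 1428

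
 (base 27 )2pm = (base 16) 86b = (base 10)2155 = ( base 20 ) 57F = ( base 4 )201223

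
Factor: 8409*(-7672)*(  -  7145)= 2^3  *3^1*5^1*7^1*137^1*1429^1*2803^1 = 460951443960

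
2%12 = 2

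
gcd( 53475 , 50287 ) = 1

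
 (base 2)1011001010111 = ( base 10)5719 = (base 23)aif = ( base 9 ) 7754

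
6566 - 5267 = 1299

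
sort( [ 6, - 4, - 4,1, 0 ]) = [ - 4,  -  4,0,1,6 ] 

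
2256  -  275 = 1981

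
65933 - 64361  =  1572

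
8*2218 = 17744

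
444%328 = 116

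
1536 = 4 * 384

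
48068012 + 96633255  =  144701267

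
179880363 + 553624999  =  733505362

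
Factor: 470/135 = 94/27 = 2^1*3^(-3)*47^1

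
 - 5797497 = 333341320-339138817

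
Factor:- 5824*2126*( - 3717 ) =46023239808 = 2^7*3^2*7^2 * 13^1*59^1*1063^1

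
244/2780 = 61/695=0.09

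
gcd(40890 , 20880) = 870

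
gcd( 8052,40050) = 6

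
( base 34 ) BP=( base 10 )399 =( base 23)h8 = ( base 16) 18f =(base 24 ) gf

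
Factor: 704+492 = 1196=   2^2*13^1*23^1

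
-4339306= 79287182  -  83626488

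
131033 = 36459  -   - 94574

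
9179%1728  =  539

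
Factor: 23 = 23^1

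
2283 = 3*761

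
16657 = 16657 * 1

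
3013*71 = 213923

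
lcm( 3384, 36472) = 328248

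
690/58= 345/29 = 11.90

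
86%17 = 1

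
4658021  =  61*76361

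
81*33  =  2673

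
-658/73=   -10+72/73 = -9.01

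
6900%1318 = 310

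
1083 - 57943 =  - 56860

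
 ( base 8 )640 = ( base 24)h8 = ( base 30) dq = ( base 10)416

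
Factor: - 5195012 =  - 2^2* 383^1 * 3391^1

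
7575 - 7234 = 341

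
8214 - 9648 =-1434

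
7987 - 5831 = 2156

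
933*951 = 887283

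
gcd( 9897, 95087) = 1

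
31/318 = 31/318 = 0.10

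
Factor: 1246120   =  2^3*5^1*31153^1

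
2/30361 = 2/30361 = 0.00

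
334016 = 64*5219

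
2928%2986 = 2928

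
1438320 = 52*27660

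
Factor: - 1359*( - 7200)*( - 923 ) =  - 2^5*3^4*5^2*13^1*71^1*151^1 = - 9031370400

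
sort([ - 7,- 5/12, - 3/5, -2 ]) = [-7, - 2, - 3/5, - 5/12]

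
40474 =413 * 98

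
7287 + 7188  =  14475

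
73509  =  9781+63728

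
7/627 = 7/627 = 0.01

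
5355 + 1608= 6963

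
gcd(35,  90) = 5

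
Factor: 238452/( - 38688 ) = -641/104= - 2^( - 3)*13^( - 1)*641^1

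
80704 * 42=3389568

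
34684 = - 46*(  -  754 ) 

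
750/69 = 10 + 20/23 = 10.87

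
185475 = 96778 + 88697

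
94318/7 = 13474=13474.00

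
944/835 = 944/835  =  1.13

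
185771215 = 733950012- 548178797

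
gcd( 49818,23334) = 6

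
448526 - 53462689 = -53014163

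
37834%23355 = 14479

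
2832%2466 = 366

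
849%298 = 253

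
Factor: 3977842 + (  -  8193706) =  - 2^3*3^1*17^1*10333^1 = - 4215864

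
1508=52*29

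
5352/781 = 5352/781 = 6.85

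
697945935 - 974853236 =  - 276907301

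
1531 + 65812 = 67343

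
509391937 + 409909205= 919301142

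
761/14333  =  761/14333 = 0.05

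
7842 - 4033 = 3809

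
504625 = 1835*275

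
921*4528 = 4170288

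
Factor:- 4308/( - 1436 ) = 3^1 = 3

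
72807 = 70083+2724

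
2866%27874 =2866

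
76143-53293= 22850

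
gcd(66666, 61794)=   6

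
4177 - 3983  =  194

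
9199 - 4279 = 4920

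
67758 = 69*982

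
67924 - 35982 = 31942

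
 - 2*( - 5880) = 11760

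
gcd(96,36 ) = 12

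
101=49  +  52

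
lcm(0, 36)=0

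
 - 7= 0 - 7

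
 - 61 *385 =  - 23485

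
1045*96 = 100320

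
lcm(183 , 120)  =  7320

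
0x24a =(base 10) 586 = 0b1001001010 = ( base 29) k6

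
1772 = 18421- 16649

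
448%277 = 171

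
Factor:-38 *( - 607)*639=2^1*3^2*19^1*71^1*607^1 = 14739174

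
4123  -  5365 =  - 1242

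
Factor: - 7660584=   -  2^3*3^2*106397^1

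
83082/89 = 83082/89 = 933.51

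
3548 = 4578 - 1030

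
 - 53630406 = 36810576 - 90440982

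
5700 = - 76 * ( - 75 )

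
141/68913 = 47/22971 = 0.00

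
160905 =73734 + 87171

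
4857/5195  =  4857/5195 = 0.93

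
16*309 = 4944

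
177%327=177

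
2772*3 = 8316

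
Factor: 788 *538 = 423944  =  2^3*197^1*269^1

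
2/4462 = 1/2231 = 0.00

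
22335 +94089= 116424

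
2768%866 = 170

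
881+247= 1128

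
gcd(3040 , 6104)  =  8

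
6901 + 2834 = 9735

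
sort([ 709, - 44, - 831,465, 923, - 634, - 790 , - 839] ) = [  -  839,-831, - 790,-634,-44 , 465, 709,923]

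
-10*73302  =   - 733020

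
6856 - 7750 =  - 894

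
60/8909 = 60/8909 = 0.01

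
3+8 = 11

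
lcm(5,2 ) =10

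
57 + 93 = 150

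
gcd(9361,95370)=11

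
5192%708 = 236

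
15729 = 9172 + 6557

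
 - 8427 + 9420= 993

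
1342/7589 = 1342/7589 = 0.18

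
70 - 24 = 46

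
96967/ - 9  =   - 96967/9=   - 10774.11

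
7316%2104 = 1004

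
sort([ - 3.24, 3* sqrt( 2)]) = [ - 3.24, 3*sqrt (2)]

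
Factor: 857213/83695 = 973/95  =  5^( - 1)*7^1*19^(-1 )*139^1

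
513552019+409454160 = 923006179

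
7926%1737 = 978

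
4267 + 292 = 4559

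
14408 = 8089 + 6319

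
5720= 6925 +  - 1205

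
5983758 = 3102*1929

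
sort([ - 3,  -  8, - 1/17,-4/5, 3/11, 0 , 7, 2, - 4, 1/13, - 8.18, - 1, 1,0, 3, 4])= [ - 8.18, -8, - 4, - 3, - 1, - 4/5, - 1/17  ,  0, 0, 1/13,3/11, 1, 2,  3, 4, 7]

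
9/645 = 3/215 = 0.01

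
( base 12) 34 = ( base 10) 40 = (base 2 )101000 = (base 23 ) 1H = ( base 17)26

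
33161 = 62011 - 28850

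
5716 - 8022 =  - 2306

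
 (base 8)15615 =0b1101110001101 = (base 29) 8B6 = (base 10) 7053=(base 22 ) ecd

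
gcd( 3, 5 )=1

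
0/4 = 0  =  0.00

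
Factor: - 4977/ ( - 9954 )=1/2  =  2^(-1)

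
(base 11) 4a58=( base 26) 9JJ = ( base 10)6597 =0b1100111000101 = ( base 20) g9h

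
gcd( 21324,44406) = 6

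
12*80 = 960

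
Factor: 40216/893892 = 22/489 =2^1*3^( - 1)*11^1*163^ ( - 1 ) 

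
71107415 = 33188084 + 37919331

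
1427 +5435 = 6862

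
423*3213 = 1359099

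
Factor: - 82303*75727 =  - 6232559281 = - 13^2*41^1*487^1 *1847^1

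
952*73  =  69496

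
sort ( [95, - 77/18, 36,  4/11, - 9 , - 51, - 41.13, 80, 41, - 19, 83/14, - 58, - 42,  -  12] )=[ - 58,  -  51,- 42, - 41.13, - 19, - 12, - 9, - 77/18, 4/11, 83/14, 36,41, 80,95]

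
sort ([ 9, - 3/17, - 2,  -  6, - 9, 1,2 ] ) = [ - 9, - 6, - 2, - 3/17, 1,  2, 9] 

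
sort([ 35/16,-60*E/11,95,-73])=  [ - 73, - 60*E/11,35/16,95 ]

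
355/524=355/524 = 0.68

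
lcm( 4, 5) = 20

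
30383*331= 10056773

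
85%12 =1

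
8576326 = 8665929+-89603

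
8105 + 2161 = 10266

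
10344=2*5172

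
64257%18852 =7701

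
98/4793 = 98/4793 = 0.02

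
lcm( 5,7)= 35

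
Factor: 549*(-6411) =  - 3^3*61^1 *2137^1= -3519639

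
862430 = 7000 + 855430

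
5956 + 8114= 14070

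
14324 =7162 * 2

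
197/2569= 197/2569= 0.08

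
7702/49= 7702/49= 157.18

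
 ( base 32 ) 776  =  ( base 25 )BKN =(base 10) 7398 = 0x1CE6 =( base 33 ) 6q6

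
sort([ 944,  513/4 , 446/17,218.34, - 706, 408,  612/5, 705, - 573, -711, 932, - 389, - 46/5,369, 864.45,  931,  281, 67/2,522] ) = [ - 711, - 706, - 573, -389, - 46/5,446/17, 67/2, 612/5,  513/4,218.34, 281 , 369,  408, 522,705,864.45, 931, 932,944]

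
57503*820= 47152460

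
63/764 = 63/764 = 0.08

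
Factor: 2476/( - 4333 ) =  - 4/7 = -  2^2*7^(-1)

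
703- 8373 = -7670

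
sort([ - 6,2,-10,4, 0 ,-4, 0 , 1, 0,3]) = [ - 10, - 6, - 4, 0,0,  0,1,2,3, 4]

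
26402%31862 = 26402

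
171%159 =12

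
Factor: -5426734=-2^1*239^1 * 11353^1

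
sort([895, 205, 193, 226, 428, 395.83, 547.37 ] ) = [ 193, 205,  226, 395.83, 428,547.37, 895]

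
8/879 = 8/879 = 0.01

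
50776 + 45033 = 95809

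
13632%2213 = 354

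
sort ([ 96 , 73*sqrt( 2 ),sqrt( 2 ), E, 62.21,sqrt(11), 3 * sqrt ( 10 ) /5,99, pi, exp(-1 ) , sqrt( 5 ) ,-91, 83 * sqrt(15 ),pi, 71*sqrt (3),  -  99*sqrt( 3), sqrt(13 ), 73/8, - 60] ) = [ - 99*sqrt ( 3),  -  91,-60,exp( - 1 ), sqrt ( 2 ), 3*sqrt( 10 ) /5, sqrt ( 5), E, pi , pi, sqrt( 11 ),  sqrt(13 ), 73/8, 62.21, 96, 99, 73*sqrt ( 2 ), 71*sqrt( 3) , 83*sqrt( 15)]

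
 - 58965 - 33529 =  - 92494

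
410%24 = 2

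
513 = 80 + 433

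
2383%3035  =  2383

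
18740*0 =0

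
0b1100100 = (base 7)202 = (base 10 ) 100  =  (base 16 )64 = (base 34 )2W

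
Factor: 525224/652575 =664/825 =2^3*3^(-1) * 5^(-2 )*11^(- 1 ) * 83^1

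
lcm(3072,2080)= 199680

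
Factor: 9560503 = 41^1*233183^1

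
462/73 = 462/73 = 6.33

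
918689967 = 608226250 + 310463717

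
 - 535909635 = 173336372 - 709246007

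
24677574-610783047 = -586105473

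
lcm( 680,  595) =4760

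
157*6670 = 1047190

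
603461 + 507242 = 1110703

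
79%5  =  4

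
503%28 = 27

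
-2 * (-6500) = 13000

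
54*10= 540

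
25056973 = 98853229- 73796256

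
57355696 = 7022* 8168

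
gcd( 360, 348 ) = 12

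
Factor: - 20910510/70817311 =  - 2^1*3^2*5^1*17^1*79^1*173^1*70817311^( - 1)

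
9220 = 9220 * 1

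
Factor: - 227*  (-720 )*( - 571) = -2^4*3^2* 5^1*227^1* 571^1 = -93324240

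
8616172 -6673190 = 1942982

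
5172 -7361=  - 2189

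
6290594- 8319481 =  - 2028887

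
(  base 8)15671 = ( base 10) 7097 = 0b1101110111001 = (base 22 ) eed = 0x1bb9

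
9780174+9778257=19558431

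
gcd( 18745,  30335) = 5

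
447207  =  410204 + 37003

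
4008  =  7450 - 3442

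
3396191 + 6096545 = 9492736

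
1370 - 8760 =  - 7390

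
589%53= 6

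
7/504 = 1/72 = 0.01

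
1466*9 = 13194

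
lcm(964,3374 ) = 6748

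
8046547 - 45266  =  8001281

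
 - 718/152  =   - 359/76 = - 4.72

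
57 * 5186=295602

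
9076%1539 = 1381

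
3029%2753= 276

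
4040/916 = 1010/229 = 4.41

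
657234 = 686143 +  - 28909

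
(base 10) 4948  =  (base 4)1031110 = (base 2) 1001101010100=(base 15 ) 16ed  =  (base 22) a4k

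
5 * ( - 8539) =-42695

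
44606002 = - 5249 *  ( - 8498 )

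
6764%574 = 450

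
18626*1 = 18626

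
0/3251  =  0 = 0.00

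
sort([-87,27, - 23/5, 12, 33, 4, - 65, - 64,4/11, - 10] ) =[  -  87, - 65,-64, - 10, - 23/5, 4/11,4,12 , 27,33] 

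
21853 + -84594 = -62741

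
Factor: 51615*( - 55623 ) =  - 3^3  *  5^1*31^1* 37^1*18541^1= - 2870981145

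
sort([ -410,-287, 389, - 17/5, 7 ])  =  [ - 410, - 287, - 17/5,7,389 ] 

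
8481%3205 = 2071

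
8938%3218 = 2502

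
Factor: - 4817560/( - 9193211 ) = 2^3*5^1*11^1*1291^( - 1)*7121^( - 1)*10949^1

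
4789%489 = 388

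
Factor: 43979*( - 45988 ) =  - 2^2 * 13^1*17^1*199^1*11497^1  =  -  2022506252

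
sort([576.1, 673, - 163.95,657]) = [ - 163.95,576.1 , 657 , 673 ] 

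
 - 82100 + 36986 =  - 45114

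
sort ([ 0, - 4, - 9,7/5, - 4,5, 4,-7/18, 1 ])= [-9, -4 , - 4, - 7/18, 0, 1, 7/5,4,  5 ]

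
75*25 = 1875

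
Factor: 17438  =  2^1*8719^1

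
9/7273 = 9/7273 = 0.00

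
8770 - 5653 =3117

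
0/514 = 0 = 0.00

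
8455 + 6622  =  15077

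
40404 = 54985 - 14581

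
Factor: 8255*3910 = 2^1*5^2 * 13^1 * 17^1*23^1*127^1 = 32277050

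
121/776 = 121/776 = 0.16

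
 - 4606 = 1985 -6591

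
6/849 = 2/283 = 0.01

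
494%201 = 92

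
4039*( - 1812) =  - 7318668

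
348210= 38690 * 9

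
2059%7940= 2059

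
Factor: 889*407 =7^1*11^1 * 37^1 * 127^1 = 361823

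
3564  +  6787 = 10351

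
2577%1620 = 957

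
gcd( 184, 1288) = 184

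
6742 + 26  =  6768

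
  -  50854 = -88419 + 37565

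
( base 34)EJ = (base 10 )495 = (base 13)2C1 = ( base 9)610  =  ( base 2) 111101111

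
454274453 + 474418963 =928693416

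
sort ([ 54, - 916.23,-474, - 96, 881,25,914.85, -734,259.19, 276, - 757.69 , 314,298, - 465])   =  [ - 916.23,  -  757.69, -734, - 474, - 465, - 96,25,54, 259.19,276, 298,314,881, 914.85 ] 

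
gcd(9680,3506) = 2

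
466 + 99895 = 100361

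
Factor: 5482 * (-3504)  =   - 2^5*3^1*73^1*2741^1  =  - 19208928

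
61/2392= 61/2392  =  0.03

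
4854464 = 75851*64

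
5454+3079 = 8533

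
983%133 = 52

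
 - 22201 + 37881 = 15680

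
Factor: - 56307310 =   -  2^1*5^1*1583^1*3557^1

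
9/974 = 9/974 = 0.01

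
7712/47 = 7712/47 = 164.09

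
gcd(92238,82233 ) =3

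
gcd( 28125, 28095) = 15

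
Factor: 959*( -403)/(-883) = 7^1*13^1*31^1*137^1*883^( - 1)= 386477/883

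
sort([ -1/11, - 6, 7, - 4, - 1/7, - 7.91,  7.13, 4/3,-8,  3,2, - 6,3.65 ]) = [ - 8, - 7.91, - 6, - 6 , - 4, - 1/7, - 1/11,4/3, 2, 3, 3.65, 7, 7.13 ]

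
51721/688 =75 + 121/688 = 75.18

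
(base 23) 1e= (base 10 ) 37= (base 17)23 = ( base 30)17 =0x25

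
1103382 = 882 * 1251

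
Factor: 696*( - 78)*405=-21986640= -2^4*3^6*5^1*13^1*29^1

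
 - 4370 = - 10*437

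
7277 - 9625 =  - 2348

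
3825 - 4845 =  - 1020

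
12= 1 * 12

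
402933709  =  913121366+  - 510187657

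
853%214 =211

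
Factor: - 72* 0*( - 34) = 0^1= 0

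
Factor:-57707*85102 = - 2^1 *13^1*17^1*23^1*193^1*2503^1 = - 4910981114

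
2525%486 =95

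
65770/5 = 13154  =  13154.00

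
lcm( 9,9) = 9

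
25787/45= 25787/45 = 573.04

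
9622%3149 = 175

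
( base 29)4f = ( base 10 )131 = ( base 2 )10000011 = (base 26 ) 51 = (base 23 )5g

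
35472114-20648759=14823355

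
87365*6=524190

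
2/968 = 1/484   =  0.00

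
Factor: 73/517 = 11^( - 1 )*47^( - 1)*73^1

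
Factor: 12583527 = 3^1*11^1*381319^1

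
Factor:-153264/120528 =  -103/81 = - 3^( -4)*103^1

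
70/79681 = 10/11383 = 0.00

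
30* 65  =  1950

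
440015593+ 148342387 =588357980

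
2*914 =1828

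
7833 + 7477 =15310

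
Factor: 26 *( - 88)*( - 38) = 2^5*11^1 * 13^1* 19^1 = 86944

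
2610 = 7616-5006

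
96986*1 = 96986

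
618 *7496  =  4632528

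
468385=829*565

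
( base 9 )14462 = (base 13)4643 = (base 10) 9857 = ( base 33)91N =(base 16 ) 2681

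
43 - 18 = 25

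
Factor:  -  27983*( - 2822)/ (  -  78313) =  - 2^1*17^1*71^ ( - 1)*83^1*1103^( - 1)*27983^1=- 78968026/78313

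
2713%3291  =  2713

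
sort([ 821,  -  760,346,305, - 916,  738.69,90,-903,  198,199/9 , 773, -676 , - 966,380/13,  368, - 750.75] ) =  [ - 966,- 916 , - 903, - 760, - 750.75, - 676,199/9,380/13,90, 198,305, 346,368,738.69,773 , 821 ]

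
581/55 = 581/55 = 10.56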